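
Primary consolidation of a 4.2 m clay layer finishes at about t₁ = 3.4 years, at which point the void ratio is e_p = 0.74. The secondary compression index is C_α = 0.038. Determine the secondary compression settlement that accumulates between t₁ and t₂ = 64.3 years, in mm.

Secondary compression: S_s = C_α·H/(1+e_p)·log₁₀(t₂/t₁)
S_s = 0.038×4.2/(1+0.74)×log₁₀(64.3/3.4)
    = 0.09172 × 1.277 = 0.1171 m

S_s ≈ 117 mm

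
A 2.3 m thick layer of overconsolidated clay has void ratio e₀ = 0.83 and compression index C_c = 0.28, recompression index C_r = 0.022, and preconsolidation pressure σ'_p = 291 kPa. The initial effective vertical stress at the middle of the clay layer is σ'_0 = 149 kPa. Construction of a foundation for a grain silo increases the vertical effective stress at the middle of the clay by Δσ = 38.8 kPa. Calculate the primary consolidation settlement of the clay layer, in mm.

Final effective stress: σ'_f = 149 + 38.8 = 187.8 kPa.
σ'_f = 187.8 ≤ σ'_p = 291 kPa, so the clay remains overconsolidated and only the recompression index applies:
S_c = C_r·H/(1+e₀)·log₁₀(σ'_f/σ'_0) = 0.022×2.3/1.83×log₁₀(187.8/149)
    = 0.02765 × 0.10051 = 0.002779 m

S_c ≈ 2.78 mm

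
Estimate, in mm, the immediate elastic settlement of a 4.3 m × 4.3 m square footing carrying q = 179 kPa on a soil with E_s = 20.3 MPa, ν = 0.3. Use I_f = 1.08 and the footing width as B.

S_e ≈ 37.3 mm

Immediate (elastic) settlement: S_e = q·B·(1−ν²)/E_s · I_f.
E_s = 20.3 MPa = 20300 kPa.
S_e = 179 × 4.3 × (1 − 0.3²) / 20300 × 1.08
    = 179 × 4.3 × 0.91 / 20300 × 1.08
    = 0.03726 m = 37.26 mm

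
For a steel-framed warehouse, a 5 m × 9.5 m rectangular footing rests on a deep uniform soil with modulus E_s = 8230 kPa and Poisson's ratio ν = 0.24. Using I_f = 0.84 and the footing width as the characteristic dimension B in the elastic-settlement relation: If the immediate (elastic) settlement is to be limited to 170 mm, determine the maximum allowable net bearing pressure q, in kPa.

q ≈ 353 kPa

S_e = q·B·(1−ν²)/E_s · I_f  ⇒  q = S_e·E_s / (B·(1−ν²)·I_f).
q = 0.17 × 8230 / (5 × 0.9424 × 0.84) = 353.5 kPa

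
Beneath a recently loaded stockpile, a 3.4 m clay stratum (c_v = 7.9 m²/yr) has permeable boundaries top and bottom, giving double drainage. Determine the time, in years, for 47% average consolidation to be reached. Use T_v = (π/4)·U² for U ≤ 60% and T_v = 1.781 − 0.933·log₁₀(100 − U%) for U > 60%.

Drainage path length: H_d = H/2 = 1.7 m (double drainage).
U ≤ 60%: T_v = (π/4)·U² = (π/4)×0.47² = 0.17349.
t = T_v·H_d²/c_v = 0.17349×1.7²/7.9 = 0.06347 years.

t ≈ 0.0635 years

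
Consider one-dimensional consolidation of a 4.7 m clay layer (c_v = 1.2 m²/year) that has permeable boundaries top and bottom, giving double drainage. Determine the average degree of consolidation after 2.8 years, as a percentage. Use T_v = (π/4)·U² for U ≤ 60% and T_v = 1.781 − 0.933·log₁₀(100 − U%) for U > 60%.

Drainage path length: H_d = H/2 = 2.35 m (double drainage).
T_v = c_v·t/H_d² = 1.2×2.8/2.35² = 0.60842.
T_v = 0.60842 corresponds to the U > 60% branch:
U = 1 − 10^((1.781 − T_v)/0.933)/100 = 0.8194

U ≈ 81.9 %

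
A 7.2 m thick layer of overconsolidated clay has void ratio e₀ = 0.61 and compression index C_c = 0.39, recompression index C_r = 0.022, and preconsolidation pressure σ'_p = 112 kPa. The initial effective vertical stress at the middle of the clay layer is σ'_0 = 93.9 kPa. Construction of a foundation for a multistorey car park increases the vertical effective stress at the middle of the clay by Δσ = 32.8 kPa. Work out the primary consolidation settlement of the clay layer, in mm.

Final effective stress: σ'_f = 93.9 + 32.8 = 126.7 kPa.
σ'_f = 126.7 > σ'_p = 112 kPa, so the stress path crosses the preconsolidation pressure — recompression up to σ'_p, then virgin compression beyond:
S_c = H/(1+e₀)·[C_r·log₁₀(σ'_p/σ'_0) + C_c·log₁₀(σ'_f/σ'_p)]
    = 7.2/1.61 × [0.022×log₁₀(112/93.9) + 0.39×log₁₀(126.7/112)]
    = 4.472 × [0.0016842 + 0.020888] = 0.1009 m

S_c ≈ 101 mm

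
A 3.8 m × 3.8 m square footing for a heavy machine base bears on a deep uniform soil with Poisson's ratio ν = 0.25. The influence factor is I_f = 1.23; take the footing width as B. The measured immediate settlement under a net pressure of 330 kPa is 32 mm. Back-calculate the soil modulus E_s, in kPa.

S_e = q·B·(1−ν²)/E_s · I_f  ⇒  E_s = q·B·(1−ν²)·I_f / S_e.
E_s = 330 × 3.8 × 0.9375 × 1.23 / 0.032 = 45190 kPa

E_s ≈ 45200 kPa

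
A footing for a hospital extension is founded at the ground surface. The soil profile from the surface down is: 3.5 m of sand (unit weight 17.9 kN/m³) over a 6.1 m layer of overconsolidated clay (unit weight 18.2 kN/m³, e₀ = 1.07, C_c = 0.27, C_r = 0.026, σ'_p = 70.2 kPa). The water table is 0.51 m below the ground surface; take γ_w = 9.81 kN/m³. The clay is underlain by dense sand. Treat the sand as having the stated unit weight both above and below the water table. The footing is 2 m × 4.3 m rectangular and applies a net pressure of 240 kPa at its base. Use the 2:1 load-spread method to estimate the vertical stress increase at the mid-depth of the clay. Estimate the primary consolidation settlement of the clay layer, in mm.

Mid-depth of clay below the ground surface: z = 3.5 + 6.1/2 = 6.55 m.
Total vertical stress at mid-clay: σ_v = 17.9×3.5 + 18.2×3.05 = 118.16 kPa.
Pore pressure: u = 9.81×(6.55 − 0.51) = 59.252 kPa.
Initial effective stress: σ'_0 = σ_v − u = 118.16 − 59.252 = 58.908 kPa.
Stress increase at mid-clay by the 2:1 spreading method:
Δσ = qBL/((B+z)(L+z)) = 240×2×4.3/((2+6.55)(4.3+6.55)) = 22.249 kPa
Final effective stress: σ'_f = 58.908 + 22.249 = 81.157 kPa.
σ'_f = 81.157 > σ'_p = 70.2 kPa, so the stress path crosses the preconsolidation pressure — recompression up to σ'_p, then virgin compression beyond:
S_c = H/(1+e₀)·[C_r·log₁₀(σ'_p/σ'_0) + C_c·log₁₀(σ'_f/σ'_p)]
    = 6.1/2.07 × [0.026×log₁₀(70.2/58.908) + 0.27×log₁₀(81.157/70.2)]
    = 2.9469 × [0.0019802 + 0.017007] = 0.05595 m

S_c ≈ 56 mm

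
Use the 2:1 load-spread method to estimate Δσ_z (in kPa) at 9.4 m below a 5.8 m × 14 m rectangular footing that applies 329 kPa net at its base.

By the 2:1 method the load spreads at 1 horizontal : 2 vertical, so at depth z the loaded area has grown by z in each plan dimension:
Δσ = qBL/((B+z)(L+z)) = 329×5.8×14/((5.8+9.4)(14+9.4)) = 75.109 kPa

Δσ_z ≈ 75.1 kPa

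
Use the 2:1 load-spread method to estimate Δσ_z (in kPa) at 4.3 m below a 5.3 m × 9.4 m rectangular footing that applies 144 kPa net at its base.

By the 2:1 method the load spreads at 1 horizontal : 2 vertical, so at depth z the loaded area has grown by z in each plan dimension:
Δσ = qBL/((B+z)(L+z)) = 144×5.3×9.4/((5.3+4.3)(9.4+4.3)) = 54.547 kPa

Δσ_z ≈ 54.5 kPa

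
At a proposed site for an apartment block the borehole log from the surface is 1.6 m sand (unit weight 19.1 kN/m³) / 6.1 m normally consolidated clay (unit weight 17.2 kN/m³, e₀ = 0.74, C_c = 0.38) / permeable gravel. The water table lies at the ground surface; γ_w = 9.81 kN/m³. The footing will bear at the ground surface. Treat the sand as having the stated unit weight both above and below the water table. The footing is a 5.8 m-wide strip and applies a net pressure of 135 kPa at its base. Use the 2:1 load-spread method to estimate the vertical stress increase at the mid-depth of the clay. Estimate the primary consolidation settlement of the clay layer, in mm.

S_c ≈ 636 mm

Mid-depth of clay below the ground surface: z = 1.6 + 6.1/2 = 4.65 m.
Total vertical stress at mid-clay: σ_v = 19.1×1.6 + 17.2×3.05 = 83.02 kPa.
Pore pressure: u = 9.81×(4.65 − 0) = 45.617 kPa.
Initial effective stress: σ'_0 = σ_v − u = 83.02 − 45.617 = 37.403 kPa.
Stress increase at mid-clay by the 2:1 spreading method:
Δσ = qB/(B+z) = 135×5.8/(5.8+4.65) = 74.928 kPa
Final effective stress: σ'_f = σ'_0 + Δσ = 37.403 + 74.928 = 112.33 kPa.
Normally consolidated clay, so the full stress increment lies on the virgin compression line:
S_c = C_c·H/(1+e₀)·log₁₀(σ'_f/σ'_0) = 0.38×6.1/(1+0.74)×log₁₀(112.33/37.403)
    = 1.3322 × 0.47759 = 0.6362 m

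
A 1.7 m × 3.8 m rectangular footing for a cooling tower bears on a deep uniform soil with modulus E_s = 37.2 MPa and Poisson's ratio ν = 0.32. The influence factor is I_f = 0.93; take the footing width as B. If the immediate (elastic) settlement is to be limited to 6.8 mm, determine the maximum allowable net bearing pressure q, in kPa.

E_s = 37.2 MPa = 37200 kPa.
S_e = q·B·(1−ν²)/E_s · I_f  ⇒  q = S_e·E_s / (B·(1−ν²)·I_f).
q = 0.0068 × 37200 / (1.7 × 0.8976 × 0.93) = 178.3 kPa

q ≈ 178 kPa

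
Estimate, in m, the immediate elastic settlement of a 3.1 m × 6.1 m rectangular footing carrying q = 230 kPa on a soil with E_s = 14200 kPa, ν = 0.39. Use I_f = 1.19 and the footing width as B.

S_e ≈ 0.0507 m

Immediate (elastic) settlement: S_e = q·B·(1−ν²)/E_s · I_f.
S_e = 230 × 3.1 × (1 − 0.39²) / 14200 × 1.19
    = 230 × 3.1 × 0.8479 / 14200 × 1.19
    = 0.05066 m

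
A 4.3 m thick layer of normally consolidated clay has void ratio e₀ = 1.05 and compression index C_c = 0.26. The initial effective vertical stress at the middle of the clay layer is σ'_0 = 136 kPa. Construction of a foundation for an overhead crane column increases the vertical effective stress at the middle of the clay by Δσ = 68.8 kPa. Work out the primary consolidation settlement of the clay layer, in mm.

S_c ≈ 97 mm

Final effective stress: σ'_f = σ'_0 + Δσ = 136 + 68.8 = 204.8 kPa.
Normally consolidated clay, so the full stress increment lies on the virgin compression line:
S_c = C_c·H/(1+e₀)·log₁₀(σ'_f/σ'_0) = 0.26×4.3/(1+1.05)×log₁₀(204.8/136)
    = 0.54537 × 0.17779 = 0.09696 m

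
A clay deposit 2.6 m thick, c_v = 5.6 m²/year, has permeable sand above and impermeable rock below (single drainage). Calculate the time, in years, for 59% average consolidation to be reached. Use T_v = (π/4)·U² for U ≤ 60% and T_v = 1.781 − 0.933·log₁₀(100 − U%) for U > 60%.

t ≈ 0.33 years

Drainage path length: H_d = H = 2.6 m (single drainage).
U ≤ 60%: T_v = (π/4)·U² = (π/4)×0.59² = 0.2734.
t = T_v·H_d²/c_v = 0.2734×2.6²/5.6 = 0.33 years.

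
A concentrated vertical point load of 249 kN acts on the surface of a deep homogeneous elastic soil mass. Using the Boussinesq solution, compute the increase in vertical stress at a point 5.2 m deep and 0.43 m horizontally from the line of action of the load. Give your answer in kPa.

Δσ_z ≈ 4.32 kPa

Boussinesq vertical stress below a point load on an elastic half-space:
Δσ_z = 3P/(2πz²) · [1 + (r/z)²]^(−5/2)
r/z = 0.43/5.2 = 0.082692; [1+(r/z)²]^(−5/2) = 0.98311.
Δσ_z = 3×249/(2π×5.2²) × 0.98311 = 4.3968 × 0.98311 = 4.323 kPa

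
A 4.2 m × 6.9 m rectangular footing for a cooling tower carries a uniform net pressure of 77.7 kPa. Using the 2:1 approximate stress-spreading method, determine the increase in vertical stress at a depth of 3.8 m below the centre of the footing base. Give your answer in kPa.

Δσ_z ≈ 26.3 kPa

By the 2:1 method the load spreads at 1 horizontal : 2 vertical, so at depth z the loaded area has grown by z in each plan dimension:
Δσ = qBL/((B+z)(L+z)) = 77.7×4.2×6.9/((4.2+3.8)(6.9+3.8)) = 26.305 kPa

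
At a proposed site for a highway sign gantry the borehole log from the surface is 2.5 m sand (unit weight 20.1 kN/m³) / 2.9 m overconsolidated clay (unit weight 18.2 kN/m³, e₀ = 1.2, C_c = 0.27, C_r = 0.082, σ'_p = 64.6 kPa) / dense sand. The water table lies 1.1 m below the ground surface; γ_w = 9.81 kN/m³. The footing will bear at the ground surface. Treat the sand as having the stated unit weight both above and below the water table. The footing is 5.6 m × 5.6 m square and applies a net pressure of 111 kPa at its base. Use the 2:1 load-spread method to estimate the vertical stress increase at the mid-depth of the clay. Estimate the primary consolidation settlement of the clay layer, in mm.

S_c ≈ 59 mm

Mid-depth of clay below the ground surface: z = 2.5 + 2.9/2 = 3.95 m.
Total vertical stress at mid-clay: σ_v = 20.1×2.5 + 18.2×1.45 = 76.64 kPa.
Pore pressure: u = 9.81×(3.95 − 1.1) = 27.959 kPa.
Initial effective stress: σ'_0 = σ_v − u = 76.64 − 27.959 = 48.681 kPa.
Stress increase at mid-clay by the 2:1 spreading method:
Δσ = qBL/((B+z)(L+z)) = 111×5.6×5.6/((5.6+3.95)(5.6+3.95)) = 38.167 kPa
Final effective stress: σ'_f = 48.681 + 38.167 = 86.848 kPa.
σ'_f = 86.848 > σ'_p = 64.6 kPa, so the stress path crosses the preconsolidation pressure — recompression up to σ'_p, then virgin compression beyond:
S_c = H/(1+e₀)·[C_r·log₁₀(σ'_p/σ'_0) + C_c·log₁₀(σ'_f/σ'_p)]
    = 2.9/2.2 × [0.082×log₁₀(64.6/48.681) + 0.27×log₁₀(86.848/64.6)]
    = 1.3182 × [0.010076 + 0.034702] = 0.05903 m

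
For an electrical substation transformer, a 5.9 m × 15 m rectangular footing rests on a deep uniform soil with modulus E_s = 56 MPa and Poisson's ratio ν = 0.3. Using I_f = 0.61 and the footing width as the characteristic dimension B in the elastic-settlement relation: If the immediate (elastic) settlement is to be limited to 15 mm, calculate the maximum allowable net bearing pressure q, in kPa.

E_s = 56 MPa = 56000 kPa.
S_e = q·B·(1−ν²)/E_s · I_f  ⇒  q = S_e·E_s / (B·(1−ν²)·I_f).
q = 0.015 × 56000 / (5.9 × 0.91 × 0.61) = 256.5 kPa

q ≈ 256 kPa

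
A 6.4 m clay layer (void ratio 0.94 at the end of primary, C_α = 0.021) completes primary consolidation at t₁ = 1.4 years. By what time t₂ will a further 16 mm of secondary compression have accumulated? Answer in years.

S_s = C_α·H/(1+e_p)·log₁₀(t₂/t₁) ⇒ log₁₀(t₂/t₁) = S_s·(1+e_p)/(C_α·H).
log₁₀(t₂/t₁) = 0.016 × (1+0.94) / (0.021×6.4) = 0.231
t₂ = t₁ × 10^0.231 = 1.4 × 1.702 = 2.383 years

t₂ ≈ 2.38 years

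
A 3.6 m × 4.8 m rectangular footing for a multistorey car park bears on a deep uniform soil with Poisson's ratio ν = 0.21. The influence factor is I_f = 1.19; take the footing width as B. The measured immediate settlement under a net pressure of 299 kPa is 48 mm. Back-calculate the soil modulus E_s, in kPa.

S_e = q·B·(1−ν²)/E_s · I_f  ⇒  E_s = q·B·(1−ν²)·I_f / S_e.
E_s = 299 × 3.6 × 0.9559 × 1.19 / 0.048 = 25510 kPa

E_s ≈ 25500 kPa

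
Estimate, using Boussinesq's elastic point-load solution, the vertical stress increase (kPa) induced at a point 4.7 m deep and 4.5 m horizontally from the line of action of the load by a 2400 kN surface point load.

Δσ_z ≈ 10.2 kPa

Boussinesq vertical stress below a point load on an elastic half-space:
Δσ_z = 3P/(2πz²) · [1 + (r/z)²]^(−5/2)
r/z = 4.5/4.7 = 0.95745; [1+(r/z)²]^(−5/2) = 0.19661.
Δσ_z = 3×2400/(2π×4.7²) × 0.19661 = 51.875 × 0.19661 = 10.2 kPa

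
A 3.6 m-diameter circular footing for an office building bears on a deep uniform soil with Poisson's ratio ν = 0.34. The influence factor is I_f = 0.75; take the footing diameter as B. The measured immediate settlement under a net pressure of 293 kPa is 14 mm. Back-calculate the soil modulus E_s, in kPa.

E_s ≈ 50000 kPa

S_e = q·B·(1−ν²)/E_s · I_f  ⇒  E_s = q·B·(1−ν²)·I_f / S_e.
E_s = 293 × 3.6 × 0.8844 × 0.75 / 0.014 = 49970 kPa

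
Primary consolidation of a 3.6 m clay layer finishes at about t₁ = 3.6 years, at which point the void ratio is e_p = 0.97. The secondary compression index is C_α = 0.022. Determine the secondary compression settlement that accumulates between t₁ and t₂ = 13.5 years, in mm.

S_s ≈ 23.1 mm

Secondary compression: S_s = C_α·H/(1+e_p)·log₁₀(t₂/t₁)
S_s = 0.022×3.6/(1+0.97)×log₁₀(13.5/3.6)
    = 0.0402 × 0.574 = 0.02308 m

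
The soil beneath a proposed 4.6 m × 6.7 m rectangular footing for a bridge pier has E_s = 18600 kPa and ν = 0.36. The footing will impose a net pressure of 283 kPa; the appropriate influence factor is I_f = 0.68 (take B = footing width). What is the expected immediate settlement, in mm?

Immediate (elastic) settlement: S_e = q·B·(1−ν²)/E_s · I_f.
S_e = 283 × 4.6 × (1 − 0.36²) / 18600 × 0.68
    = 283 × 4.6 × 0.8704 / 18600 × 0.68
    = 0.04142 m = 41.42 mm

S_e ≈ 41.4 mm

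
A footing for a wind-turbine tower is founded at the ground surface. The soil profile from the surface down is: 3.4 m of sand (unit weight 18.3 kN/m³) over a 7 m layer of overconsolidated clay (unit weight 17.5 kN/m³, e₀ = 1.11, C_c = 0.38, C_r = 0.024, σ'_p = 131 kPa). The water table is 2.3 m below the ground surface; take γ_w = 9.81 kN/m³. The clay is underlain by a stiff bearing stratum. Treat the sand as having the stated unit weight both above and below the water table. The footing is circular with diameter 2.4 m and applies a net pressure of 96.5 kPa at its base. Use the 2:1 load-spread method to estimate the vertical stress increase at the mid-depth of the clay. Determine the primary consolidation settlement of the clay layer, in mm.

Mid-depth of clay below the ground surface: z = 3.4 + 7/2 = 6.9 m.
Total vertical stress at mid-clay: σ_v = 18.3×3.4 + 17.5×3.5 = 123.47 kPa.
Pore pressure: u = 9.81×(6.9 − 2.3) = 45.126 kPa.
Initial effective stress: σ'_0 = σ_v − u = 123.47 − 45.126 = 78.344 kPa.
Stress increase at mid-clay by the 2:1 spreading method:
Δσ ≈ qD²/(D+z)² = 96.5×2.4²/(2.4+6.9)² = 6.4266 kPa
Final effective stress: σ'_f = 78.344 + 6.4266 = 84.771 kPa.
σ'_f = 84.771 ≤ σ'_p = 131 kPa, so the clay remains overconsolidated and only the recompression index applies:
S_c = C_r·H/(1+e₀)·log₁₀(σ'_f/σ'_0) = 0.024×7/2.11×log₁₀(84.771/78.344)
    = 0.07962 × 0.034242 = 0.002726 m

S_c ≈ 2.73 mm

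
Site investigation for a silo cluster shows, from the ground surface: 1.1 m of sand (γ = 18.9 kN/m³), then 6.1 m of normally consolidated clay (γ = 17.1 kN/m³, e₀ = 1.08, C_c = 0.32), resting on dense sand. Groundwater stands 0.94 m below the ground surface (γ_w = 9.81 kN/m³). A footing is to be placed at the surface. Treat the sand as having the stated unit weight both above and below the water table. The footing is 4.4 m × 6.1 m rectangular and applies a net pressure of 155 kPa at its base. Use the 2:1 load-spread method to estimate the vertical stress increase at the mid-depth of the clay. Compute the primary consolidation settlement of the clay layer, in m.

S_c ≈ 0.311 m

Mid-depth of clay below the ground surface: z = 1.1 + 6.1/2 = 4.15 m.
Total vertical stress at mid-clay: σ_v = 18.9×1.1 + 17.1×3.05 = 72.945 kPa.
Pore pressure: u = 9.81×(4.15 − 0.94) = 31.49 kPa.
Initial effective stress: σ'_0 = σ_v − u = 72.945 − 31.49 = 41.455 kPa.
Stress increase at mid-clay by the 2:1 spreading method:
Δσ = qBL/((B+z)(L+z)) = 155×4.4×6.1/((4.4+4.15)(6.1+4.15)) = 47.471 kPa
Final effective stress: σ'_f = σ'_0 + Δσ = 41.455 + 47.471 = 88.926 kPa.
Normally consolidated clay, so the full stress increment lies on the virgin compression line:
S_c = C_c·H/(1+e₀)·log₁₀(σ'_f/σ'_0) = 0.32×6.1/(1+1.08)×log₁₀(88.926/41.455)
    = 0.93846 × 0.33145 = 0.3111 m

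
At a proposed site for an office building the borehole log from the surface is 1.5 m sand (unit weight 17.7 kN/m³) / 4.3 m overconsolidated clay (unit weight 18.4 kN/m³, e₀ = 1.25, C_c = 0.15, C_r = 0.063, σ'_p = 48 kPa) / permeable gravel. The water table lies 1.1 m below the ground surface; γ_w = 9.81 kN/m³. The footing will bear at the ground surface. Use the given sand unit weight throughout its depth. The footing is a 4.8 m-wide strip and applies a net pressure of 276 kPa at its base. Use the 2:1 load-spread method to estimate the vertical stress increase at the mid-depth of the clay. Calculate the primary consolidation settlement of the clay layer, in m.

S_c ≈ 0.184 m

Mid-depth of clay below the ground surface: z = 1.5 + 4.3/2 = 3.65 m.
Total vertical stress at mid-clay: σ_v = 17.7×1.5 + 18.4×2.15 = 66.11 kPa.
Pore pressure: u = 9.81×(3.65 − 1.1) = 25.015 kPa.
Initial effective stress: σ'_0 = σ_v − u = 66.11 − 25.015 = 41.095 kPa.
Stress increase at mid-clay by the 2:1 spreading method:
Δσ = qB/(B+z) = 276×4.8/(4.8+3.65) = 156.78 kPa
Final effective stress: σ'_f = 41.095 + 156.78 = 197.88 kPa.
σ'_f = 197.88 > σ'_p = 48 kPa, so the stress path crosses the preconsolidation pressure — recompression up to σ'_p, then virgin compression beyond:
S_c = H/(1+e₀)·[C_r·log₁₀(σ'_p/σ'_0) + C_c·log₁₀(σ'_f/σ'_p)]
    = 4.3/2.25 × [0.063×log₁₀(48/41.095) + 0.15×log₁₀(197.88/48)]
    = 1.9111 × [0.0042495 + 0.092274] = 0.1845 m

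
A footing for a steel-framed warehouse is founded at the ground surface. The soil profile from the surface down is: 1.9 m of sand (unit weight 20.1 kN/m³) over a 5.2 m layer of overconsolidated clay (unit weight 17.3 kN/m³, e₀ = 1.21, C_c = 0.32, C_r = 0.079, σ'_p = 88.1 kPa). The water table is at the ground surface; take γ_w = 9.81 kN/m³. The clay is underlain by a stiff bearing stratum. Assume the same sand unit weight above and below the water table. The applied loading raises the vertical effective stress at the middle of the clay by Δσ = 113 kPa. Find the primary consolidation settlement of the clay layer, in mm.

Mid-depth of clay below the ground surface: z = 1.9 + 5.2/2 = 4.5 m.
Total vertical stress at mid-clay: σ_v = 20.1×1.9 + 17.3×2.6 = 83.17 kPa.
Pore pressure: u = 9.81×(4.5 − 0) = 44.145 kPa.
Initial effective stress: σ'_0 = σ_v − u = 83.17 − 44.145 = 39.025 kPa.
Final effective stress: σ'_f = 39.025 + 113 = 152.03 kPa.
σ'_f = 152.03 > σ'_p = 88.1 kPa, so the stress path crosses the preconsolidation pressure — recompression up to σ'_p, then virgin compression beyond:
S_c = H/(1+e₀)·[C_r·log₁₀(σ'_p/σ'_0) + C_c·log₁₀(σ'_f/σ'_p)]
    = 5.2/2.21 × [0.079×log₁₀(88.1/39.025) + 0.32×log₁₀(152.03/88.1)]
    = 2.3529 × [0.027937 + 0.075825] = 0.2441 m

S_c ≈ 244 mm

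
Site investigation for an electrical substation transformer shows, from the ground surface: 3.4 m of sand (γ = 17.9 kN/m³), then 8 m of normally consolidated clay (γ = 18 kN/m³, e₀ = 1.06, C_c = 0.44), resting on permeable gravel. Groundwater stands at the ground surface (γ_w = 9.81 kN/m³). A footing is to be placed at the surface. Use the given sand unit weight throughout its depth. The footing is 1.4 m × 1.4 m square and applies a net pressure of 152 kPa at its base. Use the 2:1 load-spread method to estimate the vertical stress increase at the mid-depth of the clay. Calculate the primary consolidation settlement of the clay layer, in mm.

Mid-depth of clay below the ground surface: z = 3.4 + 8/2 = 7.4 m.
Total vertical stress at mid-clay: σ_v = 17.9×3.4 + 18×4 = 132.86 kPa.
Pore pressure: u = 9.81×(7.4 − 0) = 72.594 kPa.
Initial effective stress: σ'_0 = σ_v − u = 132.86 − 72.594 = 60.266 kPa.
Stress increase at mid-clay by the 2:1 spreading method:
Δσ = qBL/((B+z)(L+z)) = 152×1.4×1.4/((1.4+7.4)(1.4+7.4)) = 3.8471 kPa
Final effective stress: σ'_f = σ'_0 + Δσ = 60.266 + 3.8471 = 64.113 kPa.
Normally consolidated clay, so the full stress increment lies on the virgin compression line:
S_c = C_c·H/(1+e₀)·log₁₀(σ'_f/σ'_0) = 0.44×8/(1+1.06)×log₁₀(64.113/60.266)
    = 1.7087 × 0.026874 = 0.04592 m

S_c ≈ 45.9 mm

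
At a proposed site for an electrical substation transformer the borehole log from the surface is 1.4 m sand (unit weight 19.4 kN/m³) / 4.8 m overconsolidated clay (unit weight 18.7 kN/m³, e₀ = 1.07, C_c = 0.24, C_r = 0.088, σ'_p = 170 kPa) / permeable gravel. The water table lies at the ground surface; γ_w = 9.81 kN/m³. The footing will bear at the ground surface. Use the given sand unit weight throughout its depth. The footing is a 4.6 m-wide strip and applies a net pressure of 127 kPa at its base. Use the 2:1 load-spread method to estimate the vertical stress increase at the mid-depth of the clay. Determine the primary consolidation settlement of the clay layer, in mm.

Mid-depth of clay below the ground surface: z = 1.4 + 4.8/2 = 3.8 m.
Total vertical stress at mid-clay: σ_v = 19.4×1.4 + 18.7×2.4 = 72.04 kPa.
Pore pressure: u = 9.81×(3.8 − 0) = 37.278 kPa.
Initial effective stress: σ'_0 = σ_v − u = 72.04 − 37.278 = 34.762 kPa.
Stress increase at mid-clay by the 2:1 spreading method:
Δσ = qB/(B+z) = 127×4.6/(4.6+3.8) = 69.548 kPa
Final effective stress: σ'_f = 34.762 + 69.548 = 104.31 kPa.
σ'_f = 104.31 ≤ σ'_p = 170 kPa, so the clay remains overconsolidated and only the recompression index applies:
S_c = C_r·H/(1+e₀)·log₁₀(σ'_f/σ'_0) = 0.088×4.8/2.07×log₁₀(104.31/34.762)
    = 0.20405 × 0.47722 = 0.09738 m

S_c ≈ 97.4 mm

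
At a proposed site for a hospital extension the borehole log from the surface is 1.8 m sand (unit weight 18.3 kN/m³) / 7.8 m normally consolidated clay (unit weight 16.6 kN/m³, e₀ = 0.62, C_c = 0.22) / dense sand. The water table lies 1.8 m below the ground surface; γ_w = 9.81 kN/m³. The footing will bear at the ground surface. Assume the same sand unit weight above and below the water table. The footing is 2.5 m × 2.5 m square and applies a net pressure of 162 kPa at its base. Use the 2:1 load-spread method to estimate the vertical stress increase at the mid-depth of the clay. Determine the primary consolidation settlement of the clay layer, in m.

Mid-depth of clay below the ground surface: z = 1.8 + 7.8/2 = 5.7 m.
Total vertical stress at mid-clay: σ_v = 18.3×1.8 + 16.6×3.9 = 97.68 kPa.
Pore pressure: u = 9.81×(5.7 − 1.8) = 38.259 kPa.
Initial effective stress: σ'_0 = σ_v − u = 97.68 − 38.259 = 59.421 kPa.
Stress increase at mid-clay by the 2:1 spreading method:
Δσ = qBL/((B+z)(L+z)) = 162×2.5×2.5/((2.5+5.7)(2.5+5.7)) = 15.058 kPa
Final effective stress: σ'_f = σ'_0 + Δσ = 59.421 + 15.058 = 74.479 kPa.
Normally consolidated clay, so the full stress increment lies on the virgin compression line:
S_c = C_c·H/(1+e₀)·log₁₀(σ'_f/σ'_0) = 0.22×7.8/(1+0.62)×log₁₀(74.479/59.421)
    = 1.0593 × 0.098094 = 0.1039 m

S_c ≈ 0.104 m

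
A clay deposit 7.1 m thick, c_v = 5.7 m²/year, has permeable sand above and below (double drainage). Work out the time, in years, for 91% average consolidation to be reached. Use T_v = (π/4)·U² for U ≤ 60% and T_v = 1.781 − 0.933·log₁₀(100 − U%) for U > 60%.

Drainage path length: H_d = H/2 = 3.55 m (double drainage).
U > 60%: T_v = 1.781 − 0.933·log₁₀(100 − 91) = 0.89069.
t = T_v·H_d²/c_v = 0.89069×3.55²/5.7 = 1.969 years.

t ≈ 1.97 years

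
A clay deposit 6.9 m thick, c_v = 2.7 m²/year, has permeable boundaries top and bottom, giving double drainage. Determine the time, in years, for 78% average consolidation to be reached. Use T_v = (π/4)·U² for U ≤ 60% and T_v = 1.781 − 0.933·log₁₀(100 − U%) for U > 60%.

t ≈ 2.33 years

Drainage path length: H_d = H/2 = 3.45 m (double drainage).
U > 60%: T_v = 1.781 − 0.933·log₁₀(100 − 78) = 0.52852.
t = T_v·H_d²/c_v = 0.52852×3.45²/2.7 = 2.33 years.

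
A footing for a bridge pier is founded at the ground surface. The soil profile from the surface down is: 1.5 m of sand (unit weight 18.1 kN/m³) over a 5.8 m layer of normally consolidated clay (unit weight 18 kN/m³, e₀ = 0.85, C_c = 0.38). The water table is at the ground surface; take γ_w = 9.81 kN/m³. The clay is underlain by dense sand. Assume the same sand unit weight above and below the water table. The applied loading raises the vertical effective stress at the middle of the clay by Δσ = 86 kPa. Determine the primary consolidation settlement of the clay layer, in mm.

Mid-depth of clay below the ground surface: z = 1.5 + 5.8/2 = 4.4 m.
Total vertical stress at mid-clay: σ_v = 18.1×1.5 + 18×2.9 = 79.35 kPa.
Pore pressure: u = 9.81×(4.4 − 0) = 43.164 kPa.
Initial effective stress: σ'_0 = σ_v − u = 79.35 − 43.164 = 36.186 kPa.
Final effective stress: σ'_f = σ'_0 + Δσ = 36.186 + 86 = 122.19 kPa.
Normally consolidated clay, so the full stress increment lies on the virgin compression line:
S_c = C_c·H/(1+e₀)·log₁₀(σ'_f/σ'_0) = 0.38×5.8/(1+0.85)×log₁₀(122.19/36.186)
    = 1.1914 × 0.5285 = 0.6297 m

S_c ≈ 630 mm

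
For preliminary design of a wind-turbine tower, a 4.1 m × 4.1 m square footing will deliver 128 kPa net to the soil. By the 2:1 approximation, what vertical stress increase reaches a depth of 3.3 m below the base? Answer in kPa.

By the 2:1 method the load spreads at 1 horizontal : 2 vertical, so at depth z the loaded area has grown by z in each plan dimension:
Δσ = qBL/((B+z)(L+z)) = 128×4.1×4.1/((4.1+3.3)(4.1+3.3)) = 39.293 kPa

Δσ_z ≈ 39.3 kPa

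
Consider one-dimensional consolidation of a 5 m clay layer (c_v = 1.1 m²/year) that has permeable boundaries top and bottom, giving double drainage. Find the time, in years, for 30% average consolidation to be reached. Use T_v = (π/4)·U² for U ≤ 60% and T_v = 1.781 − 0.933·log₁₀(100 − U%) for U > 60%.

Drainage path length: H_d = H/2 = 2.5 m (double drainage).
U ≤ 60%: T_v = (π/4)·U² = (π/4)×0.3² = 0.070686.
t = T_v·H_d²/c_v = 0.070686×2.5²/1.1 = 0.4016 years.

t ≈ 0.402 years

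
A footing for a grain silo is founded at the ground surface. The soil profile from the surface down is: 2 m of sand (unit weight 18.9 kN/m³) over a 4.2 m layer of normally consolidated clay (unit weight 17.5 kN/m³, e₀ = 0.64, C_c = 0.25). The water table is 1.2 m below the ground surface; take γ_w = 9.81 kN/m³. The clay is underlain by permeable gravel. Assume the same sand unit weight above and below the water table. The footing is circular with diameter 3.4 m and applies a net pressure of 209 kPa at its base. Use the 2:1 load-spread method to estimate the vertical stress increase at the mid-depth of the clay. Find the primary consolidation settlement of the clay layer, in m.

S_c ≈ 0.183 m

Mid-depth of clay below the ground surface: z = 2 + 4.2/2 = 4.1 m.
Total vertical stress at mid-clay: σ_v = 18.9×2 + 17.5×2.1 = 74.55 kPa.
Pore pressure: u = 9.81×(4.1 − 1.2) = 28.449 kPa.
Initial effective stress: σ'_0 = σ_v − u = 74.55 − 28.449 = 46.101 kPa.
Stress increase at mid-clay by the 2:1 spreading method:
Δσ ≈ qD²/(D+z)² = 209×3.4²/(3.4+4.1)² = 42.952 kPa
Final effective stress: σ'_f = σ'_0 + Δσ = 46.101 + 42.952 = 89.053 kPa.
Normally consolidated clay, so the full stress increment lies on the virgin compression line:
S_c = C_c·H/(1+e₀)·log₁₀(σ'_f/σ'_0) = 0.25×4.2/(1+0.64)×log₁₀(89.053/46.101)
    = 0.64024 × 0.28594 = 0.1831 m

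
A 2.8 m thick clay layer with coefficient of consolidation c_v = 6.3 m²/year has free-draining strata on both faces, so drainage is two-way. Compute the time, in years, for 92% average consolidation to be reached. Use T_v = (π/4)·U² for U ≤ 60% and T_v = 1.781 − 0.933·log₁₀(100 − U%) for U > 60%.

Drainage path length: H_d = H/2 = 1.4 m (double drainage).
U > 60%: T_v = 1.781 − 0.933·log₁₀(100 − 92) = 0.93842.
t = T_v·H_d²/c_v = 0.93842×1.4²/6.3 = 0.292 years.

t ≈ 0.292 years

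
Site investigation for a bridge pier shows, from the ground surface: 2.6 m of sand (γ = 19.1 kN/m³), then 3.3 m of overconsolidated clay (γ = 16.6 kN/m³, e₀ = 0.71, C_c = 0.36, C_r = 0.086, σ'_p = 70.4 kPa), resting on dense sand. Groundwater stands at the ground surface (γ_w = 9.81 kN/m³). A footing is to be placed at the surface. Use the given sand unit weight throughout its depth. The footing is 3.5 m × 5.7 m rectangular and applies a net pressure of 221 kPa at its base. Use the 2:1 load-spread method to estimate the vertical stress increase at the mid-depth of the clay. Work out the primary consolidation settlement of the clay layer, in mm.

Mid-depth of clay below the ground surface: z = 2.6 + 3.3/2 = 4.25 m.
Total vertical stress at mid-clay: σ_v = 19.1×2.6 + 16.6×1.65 = 77.05 kPa.
Pore pressure: u = 9.81×(4.25 − 0) = 41.693 kPa.
Initial effective stress: σ'_0 = σ_v − u = 77.05 − 41.693 = 35.357 kPa.
Stress increase at mid-clay by the 2:1 spreading method:
Δσ = qBL/((B+z)(L+z)) = 221×3.5×5.7/((3.5+4.25)(5.7+4.25)) = 57.176 kPa
Final effective stress: σ'_f = 35.357 + 57.176 = 92.533 kPa.
σ'_f = 92.533 > σ'_p = 70.4 kPa, so the stress path crosses the preconsolidation pressure — recompression up to σ'_p, then virgin compression beyond:
S_c = H/(1+e₀)·[C_r·log₁₀(σ'_p/σ'_0) + C_c·log₁₀(σ'_f/σ'_p)]
    = 3.3/1.71 × [0.086×log₁₀(70.4/35.357) + 0.36×log₁₀(92.533/70.4)]
    = 1.9298 × [0.025722 + 0.042741] = 0.1321 m

S_c ≈ 132 mm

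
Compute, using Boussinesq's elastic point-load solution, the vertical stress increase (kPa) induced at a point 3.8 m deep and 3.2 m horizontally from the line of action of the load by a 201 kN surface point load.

Boussinesq vertical stress below a point load on an elastic half-space:
Δσ_z = 3P/(2πz²) · [1 + (r/z)²]^(−5/2)
r/z = 3.2/3.8 = 0.84211; [1+(r/z)²]^(−5/2) = 0.26185.
Δσ_z = 3×201/(2π×3.8²) × 0.26185 = 6.6462 × 0.26185 = 1.74 kPa

Δσ_z ≈ 1.74 kPa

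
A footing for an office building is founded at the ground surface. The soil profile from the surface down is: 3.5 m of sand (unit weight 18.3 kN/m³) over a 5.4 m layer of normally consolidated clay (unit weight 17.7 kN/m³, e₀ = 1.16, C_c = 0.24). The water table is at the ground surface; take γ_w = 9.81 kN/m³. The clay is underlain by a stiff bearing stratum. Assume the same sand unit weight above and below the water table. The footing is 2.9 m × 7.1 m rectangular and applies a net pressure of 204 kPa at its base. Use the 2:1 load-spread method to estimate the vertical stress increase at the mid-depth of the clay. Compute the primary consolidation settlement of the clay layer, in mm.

S_c ≈ 135 mm

Mid-depth of clay below the ground surface: z = 3.5 + 5.4/2 = 6.2 m.
Total vertical stress at mid-clay: σ_v = 18.3×3.5 + 17.7×2.7 = 111.84 kPa.
Pore pressure: u = 9.81×(6.2 − 0) = 60.822 kPa.
Initial effective stress: σ'_0 = σ_v − u = 111.84 − 60.822 = 51.018 kPa.
Stress increase at mid-clay by the 2:1 spreading method:
Δσ = qBL/((B+z)(L+z)) = 204×2.9×7.1/((2.9+6.2)(7.1+6.2)) = 34.705 kPa
Final effective stress: σ'_f = σ'_0 + Δσ = 51.018 + 34.705 = 85.723 kPa.
Normally consolidated clay, so the full stress increment lies on the virgin compression line:
S_c = C_c·H/(1+e₀)·log₁₀(σ'_f/σ'_0) = 0.24×5.4/(1+1.16)×log₁₀(85.723/51.018)
    = 0.6 × 0.22537 = 0.1352 m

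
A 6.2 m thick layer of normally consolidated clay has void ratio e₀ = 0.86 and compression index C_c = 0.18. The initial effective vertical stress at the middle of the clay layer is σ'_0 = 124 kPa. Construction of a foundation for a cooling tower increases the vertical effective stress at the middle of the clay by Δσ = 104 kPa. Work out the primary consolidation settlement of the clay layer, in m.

S_c ≈ 0.159 m

Final effective stress: σ'_f = σ'_0 + Δσ = 124 + 104 = 228 kPa.
Normally consolidated clay, so the full stress increment lies on the virgin compression line:
S_c = C_c·H/(1+e₀)·log₁₀(σ'_f/σ'_0) = 0.18×6.2/(1+0.86)×log₁₀(228/124)
    = 0.6 × 0.26451 = 0.1587 m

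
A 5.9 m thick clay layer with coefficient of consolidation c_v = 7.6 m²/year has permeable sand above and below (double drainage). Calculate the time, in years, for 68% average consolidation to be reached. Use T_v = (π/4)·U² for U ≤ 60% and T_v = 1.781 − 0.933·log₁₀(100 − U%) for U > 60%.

t ≈ 0.431 years

Drainage path length: H_d = H/2 = 2.95 m (double drainage).
U > 60%: T_v = 1.781 − 0.933·log₁₀(100 − 68) = 0.3767.
t = T_v·H_d²/c_v = 0.3767×2.95²/7.6 = 0.4313 years.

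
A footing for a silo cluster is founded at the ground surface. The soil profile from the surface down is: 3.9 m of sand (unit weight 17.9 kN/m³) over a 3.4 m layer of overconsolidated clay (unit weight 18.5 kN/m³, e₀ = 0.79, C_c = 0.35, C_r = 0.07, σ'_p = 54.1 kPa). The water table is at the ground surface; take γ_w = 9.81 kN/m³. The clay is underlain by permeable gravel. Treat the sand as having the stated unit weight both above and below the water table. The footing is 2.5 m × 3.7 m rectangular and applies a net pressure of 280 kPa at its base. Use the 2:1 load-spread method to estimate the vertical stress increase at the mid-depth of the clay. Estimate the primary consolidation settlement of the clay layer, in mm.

Mid-depth of clay below the ground surface: z = 3.9 + 3.4/2 = 5.6 m.
Total vertical stress at mid-clay: σ_v = 17.9×3.9 + 18.5×1.7 = 101.26 kPa.
Pore pressure: u = 9.81×(5.6 − 0) = 54.936 kPa.
Initial effective stress: σ'_0 = σ_v − u = 101.26 − 54.936 = 46.324 kPa.
Stress increase at mid-clay by the 2:1 spreading method:
Δσ = qBL/((B+z)(L+z)) = 280×2.5×3.7/((2.5+5.6)(3.7+5.6)) = 34.382 kPa
Final effective stress: σ'_f = 46.324 + 34.382 = 80.706 kPa.
σ'_f = 80.706 > σ'_p = 54.1 kPa, so the stress path crosses the preconsolidation pressure — recompression up to σ'_p, then virgin compression beyond:
S_c = H/(1+e₀)·[C_r·log₁₀(σ'_p/σ'_0) + C_c·log₁₀(σ'_f/σ'_p)]
    = 3.4/1.79 × [0.07×log₁₀(54.1/46.324) + 0.35×log₁₀(80.706/54.1)]
    = 1.8994 × [0.0047174 + 0.060798] = 0.1244 m

S_c ≈ 124 mm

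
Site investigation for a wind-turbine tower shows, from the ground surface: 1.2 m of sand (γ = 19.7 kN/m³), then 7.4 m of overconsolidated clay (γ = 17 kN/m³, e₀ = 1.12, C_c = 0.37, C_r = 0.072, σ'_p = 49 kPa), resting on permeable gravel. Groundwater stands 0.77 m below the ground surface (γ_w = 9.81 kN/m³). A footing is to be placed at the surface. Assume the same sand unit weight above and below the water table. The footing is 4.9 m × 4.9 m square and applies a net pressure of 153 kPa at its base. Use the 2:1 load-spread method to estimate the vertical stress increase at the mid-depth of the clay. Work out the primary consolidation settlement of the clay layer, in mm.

S_c ≈ 311 mm

Mid-depth of clay below the ground surface: z = 1.2 + 7.4/2 = 4.9 m.
Total vertical stress at mid-clay: σ_v = 19.7×1.2 + 17×3.7 = 86.54 kPa.
Pore pressure: u = 9.81×(4.9 − 0.77) = 40.515 kPa.
Initial effective stress: σ'_0 = σ_v − u = 86.54 − 40.515 = 46.025 kPa.
Stress increase at mid-clay by the 2:1 spreading method:
Δσ = qBL/((B+z)(L+z)) = 153×4.9×4.9/((4.9+4.9)(4.9+4.9)) = 38.25 kPa
Final effective stress: σ'_f = 46.025 + 38.25 = 84.275 kPa.
σ'_f = 84.275 > σ'_p = 49 kPa, so the stress path crosses the preconsolidation pressure — recompression up to σ'_p, then virgin compression beyond:
S_c = H/(1+e₀)·[C_r·log₁₀(σ'_p/σ'_0) + C_c·log₁₀(σ'_f/σ'_p)]
    = 7.4/2.12 × [0.072×log₁₀(49/46.025) + 0.37×log₁₀(84.275/49)]
    = 3.4906 × [0.0019586 + 0.087136] = 0.311 m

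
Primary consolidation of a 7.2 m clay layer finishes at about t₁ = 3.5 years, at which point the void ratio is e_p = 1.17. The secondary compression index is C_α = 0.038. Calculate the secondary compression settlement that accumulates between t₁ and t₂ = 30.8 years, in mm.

S_s ≈ 119 mm

Secondary compression: S_s = C_α·H/(1+e_p)·log₁₀(t₂/t₁)
S_s = 0.038×7.2/(1+1.17)×log₁₀(30.8/3.5)
    = 0.1261 × 0.9445 = 0.1191 m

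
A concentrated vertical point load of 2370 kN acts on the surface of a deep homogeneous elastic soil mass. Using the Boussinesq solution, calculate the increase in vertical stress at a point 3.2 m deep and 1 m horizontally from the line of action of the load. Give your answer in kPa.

Boussinesq vertical stress below a point load on an elastic half-space:
Δσ_z = 3P/(2πz²) · [1 + (r/z)²]^(−5/2)
r/z = 1/3.2 = 0.3125; [1+(r/z)²]^(−5/2) = 0.7922.
Δσ_z = 3×2370/(2π×3.2²) × 0.7922 = 110.51 × 0.7922 = 87.55 kPa

Δσ_z ≈ 87.5 kPa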